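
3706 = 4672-966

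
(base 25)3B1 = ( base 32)237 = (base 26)34J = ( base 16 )867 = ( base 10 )2151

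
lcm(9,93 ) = 279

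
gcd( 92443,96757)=1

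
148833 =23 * 6471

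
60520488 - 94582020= - 34061532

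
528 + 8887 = 9415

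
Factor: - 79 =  - 79^1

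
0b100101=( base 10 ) 37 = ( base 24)1d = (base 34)13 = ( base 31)16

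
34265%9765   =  4970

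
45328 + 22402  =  67730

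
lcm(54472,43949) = 3867512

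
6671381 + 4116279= 10787660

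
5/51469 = 5/51469 = 0.00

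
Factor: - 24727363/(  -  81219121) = 61^( - 1)*73^1*191^( - 1) *6971^ ( - 1) *338731^1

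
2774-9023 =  - 6249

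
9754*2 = 19508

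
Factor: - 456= - 2^3 *3^1*19^1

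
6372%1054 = 48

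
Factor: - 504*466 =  - 234864 = - 2^4*3^2*7^1*233^1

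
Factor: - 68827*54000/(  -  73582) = 2^3*3^3*5^3* 11^1*6257^1*36791^ (-1)  =  1858329000/36791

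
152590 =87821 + 64769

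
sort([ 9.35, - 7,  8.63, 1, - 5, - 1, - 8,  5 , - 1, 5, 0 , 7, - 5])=[ - 8, - 7, - 5, - 5, - 1, - 1,0,1, 5,5, 7, 8.63, 9.35 ]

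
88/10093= 88/10093 = 0.01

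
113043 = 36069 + 76974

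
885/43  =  885/43 = 20.58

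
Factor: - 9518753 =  - 19^1*157^1*3191^1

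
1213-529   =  684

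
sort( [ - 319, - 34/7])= [ - 319, - 34/7] 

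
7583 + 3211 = 10794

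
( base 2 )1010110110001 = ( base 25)8M3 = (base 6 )41413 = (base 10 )5553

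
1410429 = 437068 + 973361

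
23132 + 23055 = 46187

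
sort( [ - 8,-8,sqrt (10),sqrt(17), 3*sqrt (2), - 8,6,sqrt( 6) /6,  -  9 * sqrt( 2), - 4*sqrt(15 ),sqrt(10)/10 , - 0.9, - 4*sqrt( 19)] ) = [  -  4*sqrt (19), - 4 * sqrt(15),-9*sqrt( 2), - 8, - 8  , - 8, - 0.9,sqrt(10) /10,sqrt( 6 ) /6, sqrt(10),sqrt(17),3*sqrt (2), 6]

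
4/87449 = 4/87449 =0.00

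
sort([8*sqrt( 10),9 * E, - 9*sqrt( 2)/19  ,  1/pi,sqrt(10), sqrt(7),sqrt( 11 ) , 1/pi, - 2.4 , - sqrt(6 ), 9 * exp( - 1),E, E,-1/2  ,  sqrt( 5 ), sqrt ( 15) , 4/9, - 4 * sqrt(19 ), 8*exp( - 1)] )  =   [ - 4*sqrt( 19),-sqrt (6), - 2.4, - 9*sqrt(2)/19,-1/2, 1/pi, 1/pi, 4/9, sqrt( 5),sqrt( 7),E, E, 8*exp( - 1),sqrt ( 10 ) , 9*exp ( - 1),sqrt(11),sqrt(15), 9 * E, 8*sqrt( 10)]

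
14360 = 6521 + 7839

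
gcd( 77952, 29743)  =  7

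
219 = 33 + 186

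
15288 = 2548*6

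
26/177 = 26/177 = 0.15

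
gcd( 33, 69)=3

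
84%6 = 0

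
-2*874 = -1748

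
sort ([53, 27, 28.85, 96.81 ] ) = [ 27, 28.85, 53, 96.81]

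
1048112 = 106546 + 941566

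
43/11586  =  43/11586 = 0.00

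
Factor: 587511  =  3^2*29^1 * 2251^1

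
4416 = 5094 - 678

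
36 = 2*18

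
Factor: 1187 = 1187^1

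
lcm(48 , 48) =48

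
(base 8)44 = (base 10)36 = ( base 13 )2a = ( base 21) 1f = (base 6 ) 100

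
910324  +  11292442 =12202766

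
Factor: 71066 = 2^1*35533^1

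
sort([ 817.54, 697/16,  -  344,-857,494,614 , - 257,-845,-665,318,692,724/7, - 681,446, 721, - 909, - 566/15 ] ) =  [ -909,  -  857,-845,  -  681, - 665, - 344,-257, - 566/15,  697/16,724/7,318,446,494,614, 692, 721,  817.54]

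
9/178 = 9/178 = 0.05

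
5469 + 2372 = 7841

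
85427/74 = 85427/74 = 1154.42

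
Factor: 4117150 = 2^1*5^2*67^1*1229^1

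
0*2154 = 0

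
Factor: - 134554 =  - 2^1*7^2*1373^1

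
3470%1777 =1693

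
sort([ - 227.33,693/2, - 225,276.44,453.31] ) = [ - 227.33, - 225,276.44 , 693/2,453.31]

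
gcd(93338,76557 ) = 1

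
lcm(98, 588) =588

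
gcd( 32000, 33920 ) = 640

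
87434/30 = 43717/15  =  2914.47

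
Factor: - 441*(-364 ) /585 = 2^2*5^(- 1 )*7^3 = 1372/5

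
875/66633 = 125/9519  =  0.01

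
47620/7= 47620/7=6802.86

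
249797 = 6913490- 6663693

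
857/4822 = 857/4822 = 0.18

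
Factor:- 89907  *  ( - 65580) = 2^2*3^2 * 5^1*23^1*1093^1*1303^1 = 5896101060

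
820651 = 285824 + 534827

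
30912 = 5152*6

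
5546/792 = 2773/396  =  7.00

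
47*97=4559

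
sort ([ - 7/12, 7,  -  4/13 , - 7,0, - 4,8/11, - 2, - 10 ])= [ - 10, - 7 , - 4, - 2, - 7/12,-4/13,0,8/11,7]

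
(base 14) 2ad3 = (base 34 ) 6KH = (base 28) 9KH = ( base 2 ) 1110111010001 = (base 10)7633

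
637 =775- 138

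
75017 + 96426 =171443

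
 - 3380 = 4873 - 8253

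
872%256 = 104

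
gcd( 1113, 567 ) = 21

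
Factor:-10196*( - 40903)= 2^2*2549^1*40903^1 = 417046988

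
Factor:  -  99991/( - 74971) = 13^( - 1)*73^(  -  1)*79^ ( - 1)*99991^1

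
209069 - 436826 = - 227757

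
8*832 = 6656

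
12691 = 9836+2855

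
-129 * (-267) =34443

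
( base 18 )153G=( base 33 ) 6tv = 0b1110101100010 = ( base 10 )7522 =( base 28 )9gi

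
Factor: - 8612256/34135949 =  - 2^5*3^1*17^( - 1 )*97^(  -  1) * 127^( - 1)*163^( - 1 )*283^1 * 317^1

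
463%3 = 1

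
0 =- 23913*0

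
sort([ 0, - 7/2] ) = [ - 7/2,  0] 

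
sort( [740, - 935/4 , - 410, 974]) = [-410 , - 935/4, 740, 974]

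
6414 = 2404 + 4010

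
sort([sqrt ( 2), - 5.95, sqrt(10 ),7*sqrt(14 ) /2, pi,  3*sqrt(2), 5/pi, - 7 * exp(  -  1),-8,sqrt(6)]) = [ - 8, - 5.95 ,  -  7*exp( - 1 ),sqrt(2 ),5/pi,sqrt(6),  pi,sqrt( 10),3 * sqrt ( 2), 7*sqrt(14)/2] 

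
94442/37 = 94442/37 = 2552.49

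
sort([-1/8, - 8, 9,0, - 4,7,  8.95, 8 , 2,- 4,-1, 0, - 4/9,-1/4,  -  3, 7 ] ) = [- 8, - 4,-4,-3, - 1, - 4/9, - 1/4,  -  1/8, 0,0,2,  7, 7, 8,8.95,9]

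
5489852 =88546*62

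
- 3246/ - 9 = 1082/3= 360.67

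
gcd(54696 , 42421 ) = 1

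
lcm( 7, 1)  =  7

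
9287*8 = 74296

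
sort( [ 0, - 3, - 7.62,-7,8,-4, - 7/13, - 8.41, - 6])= [ - 8.41,- 7.62,-7, - 6, - 4, - 3 ,  -  7/13,0, 8 ]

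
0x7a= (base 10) 122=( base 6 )322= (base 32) 3Q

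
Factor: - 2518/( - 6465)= 2^1* 3^( - 1) * 5^( - 1)*431^(-1)*1259^1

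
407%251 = 156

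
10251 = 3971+6280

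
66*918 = 60588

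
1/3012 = 1/3012 = 0.00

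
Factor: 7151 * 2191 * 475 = 5^2 * 7^1 * 19^1*313^1*7151^1 = 7442224475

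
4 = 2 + 2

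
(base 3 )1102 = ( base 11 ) 35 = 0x26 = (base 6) 102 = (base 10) 38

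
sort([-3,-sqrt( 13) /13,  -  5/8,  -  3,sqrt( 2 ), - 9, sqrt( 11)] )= [-9, - 3, - 3,- 5/8, - sqrt(13 )/13,sqrt( 2 ),sqrt( 11) ] 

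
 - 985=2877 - 3862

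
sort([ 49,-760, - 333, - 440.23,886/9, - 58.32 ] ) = [ - 760,- 440.23, - 333, - 58.32,49,886/9 ] 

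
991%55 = 1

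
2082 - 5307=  - 3225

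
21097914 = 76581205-55483291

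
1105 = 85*13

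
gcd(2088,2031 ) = 3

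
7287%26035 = 7287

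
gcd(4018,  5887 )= 7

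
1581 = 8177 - 6596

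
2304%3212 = 2304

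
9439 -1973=7466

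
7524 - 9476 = -1952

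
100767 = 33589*3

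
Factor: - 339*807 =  - 3^2*113^1*269^1 = - 273573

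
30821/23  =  30821/23 = 1340.04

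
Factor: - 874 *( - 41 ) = 2^1*19^1 * 23^1*41^1 = 35834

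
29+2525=2554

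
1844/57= 1844/57 = 32.35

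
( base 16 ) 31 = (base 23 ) 23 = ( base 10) 49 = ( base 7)100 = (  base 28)1l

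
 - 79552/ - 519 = 79552/519  =  153.28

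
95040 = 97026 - 1986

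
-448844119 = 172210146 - 621054265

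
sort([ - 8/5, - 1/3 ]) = [ - 8/5, - 1/3 ] 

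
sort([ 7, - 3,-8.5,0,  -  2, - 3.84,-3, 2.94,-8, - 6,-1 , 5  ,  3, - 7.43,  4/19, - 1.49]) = [  -  8.5, - 8,  -  7.43, - 6,-3.84 ,- 3, - 3, - 2, - 1.49,-1, 0,4/19,2.94, 3, 5,  7] 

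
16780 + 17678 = 34458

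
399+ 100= 499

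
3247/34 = 191/2 =95.50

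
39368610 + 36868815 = 76237425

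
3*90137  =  270411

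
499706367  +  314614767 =814321134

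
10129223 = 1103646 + 9025577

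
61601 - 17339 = 44262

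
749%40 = 29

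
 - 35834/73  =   - 491 + 9/73 = -  490.88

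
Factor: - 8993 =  - 17^1*23^2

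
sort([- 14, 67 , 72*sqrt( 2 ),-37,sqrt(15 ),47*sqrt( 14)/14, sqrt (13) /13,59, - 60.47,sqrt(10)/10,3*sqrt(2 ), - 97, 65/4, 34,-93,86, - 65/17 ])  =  [-97,-93,-60.47, - 37, - 14,-65/17 , sqrt(13) /13,sqrt( 10 )/10 , sqrt( 15), 3*sqrt( 2),47*sqrt(14 )/14, 65/4,34,59, 67,  86,72 * sqrt( 2)] 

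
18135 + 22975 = 41110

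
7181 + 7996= 15177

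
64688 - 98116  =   - 33428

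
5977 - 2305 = 3672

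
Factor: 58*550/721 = 31900/721= 2^2*5^2* 7^( - 1) * 11^1*29^1*103^( - 1)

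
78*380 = 29640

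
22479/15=1498+3/5 = 1498.60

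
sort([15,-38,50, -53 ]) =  [ -53,-38,15, 50]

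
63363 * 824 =52211112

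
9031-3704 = 5327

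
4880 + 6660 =11540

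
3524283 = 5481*643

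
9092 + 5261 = 14353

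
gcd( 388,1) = 1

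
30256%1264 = 1184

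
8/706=4/353= 0.01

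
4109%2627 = 1482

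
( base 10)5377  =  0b1010100000001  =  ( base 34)4m5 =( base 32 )581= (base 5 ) 133002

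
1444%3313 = 1444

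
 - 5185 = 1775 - 6960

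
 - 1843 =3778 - 5621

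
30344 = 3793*8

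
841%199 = 45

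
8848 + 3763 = 12611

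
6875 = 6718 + 157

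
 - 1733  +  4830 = 3097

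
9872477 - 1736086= 8136391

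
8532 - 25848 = -17316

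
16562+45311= 61873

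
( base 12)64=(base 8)114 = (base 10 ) 76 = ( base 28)2K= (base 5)301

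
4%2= 0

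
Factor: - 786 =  - 2^1*3^1*131^1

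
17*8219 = 139723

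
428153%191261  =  45631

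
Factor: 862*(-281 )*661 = -2^1*281^1*431^1*661^1 = - 160108742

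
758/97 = 758/97=7.81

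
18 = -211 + 229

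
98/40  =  49/20 = 2.45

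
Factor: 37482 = 2^1*3^1 * 6247^1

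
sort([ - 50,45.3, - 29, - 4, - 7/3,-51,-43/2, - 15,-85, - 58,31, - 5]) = [ -85, - 58 ,-51 , - 50, - 29, - 43/2, - 15,-5, -4 ,-7/3 , 31,  45.3]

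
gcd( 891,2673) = 891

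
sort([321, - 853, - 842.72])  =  [ - 853, - 842.72, 321]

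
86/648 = 43/324 = 0.13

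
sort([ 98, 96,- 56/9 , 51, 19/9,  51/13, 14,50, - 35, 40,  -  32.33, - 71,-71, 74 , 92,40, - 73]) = [ - 73, - 71, - 71,- 35,-32.33,-56/9 , 19/9, 51/13,14,  40,40,50, 51,74, 92, 96, 98]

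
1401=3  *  467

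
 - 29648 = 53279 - 82927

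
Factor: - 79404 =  - 2^2*3^1 * 13^1*509^1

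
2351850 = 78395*30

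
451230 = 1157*390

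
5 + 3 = 8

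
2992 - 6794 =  - 3802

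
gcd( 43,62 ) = 1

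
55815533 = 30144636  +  25670897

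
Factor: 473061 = 3^1*137^1*1151^1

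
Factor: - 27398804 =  - 2^2*6849701^1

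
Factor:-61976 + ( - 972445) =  - 3^1  *344807^1 = -  1034421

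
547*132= 72204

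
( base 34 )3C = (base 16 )72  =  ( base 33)3f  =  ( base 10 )114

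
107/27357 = 107/27357 = 0.00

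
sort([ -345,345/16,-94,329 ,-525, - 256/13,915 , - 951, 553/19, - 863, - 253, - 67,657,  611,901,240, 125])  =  [  -  951,-863, - 525, - 345, - 253 , - 94, - 67,-256/13,345/16,553/19 , 125, 240,329,611,657,901,915 ]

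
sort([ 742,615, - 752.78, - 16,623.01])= [ - 752.78, - 16,  615, 623.01,742 ]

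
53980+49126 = 103106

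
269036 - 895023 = - 625987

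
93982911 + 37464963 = 131447874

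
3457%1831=1626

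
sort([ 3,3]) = [ 3,3 ]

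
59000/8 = 7375 = 7375.00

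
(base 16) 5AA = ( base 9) 1881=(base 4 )112222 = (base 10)1450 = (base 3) 1222201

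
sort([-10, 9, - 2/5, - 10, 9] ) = [ - 10,  -  10,- 2/5 , 9, 9]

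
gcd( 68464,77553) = 1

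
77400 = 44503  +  32897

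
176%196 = 176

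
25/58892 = 25/58892= 0.00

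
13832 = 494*28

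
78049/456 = 171 + 73/456  =  171.16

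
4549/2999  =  4549/2999 = 1.52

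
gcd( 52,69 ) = 1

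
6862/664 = 10 + 111/332 = 10.33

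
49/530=49/530=0.09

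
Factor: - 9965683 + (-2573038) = - 13^1*964517^1 = -  12538721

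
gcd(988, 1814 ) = 2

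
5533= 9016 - 3483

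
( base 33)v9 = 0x408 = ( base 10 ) 1032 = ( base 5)13112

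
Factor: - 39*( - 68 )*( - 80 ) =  - 2^6  *3^1*5^1 * 13^1*17^1  =  -212160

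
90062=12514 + 77548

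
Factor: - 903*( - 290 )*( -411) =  - 2^1*3^2 *5^1*7^1*29^1 * 43^1 * 137^1 = - 107628570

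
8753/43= 8753/43 = 203.56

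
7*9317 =65219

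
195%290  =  195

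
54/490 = 27/245 = 0.11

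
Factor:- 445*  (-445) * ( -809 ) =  - 5^2 * 89^2 * 809^1=-160202225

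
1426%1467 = 1426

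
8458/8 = 4229/4 = 1057.25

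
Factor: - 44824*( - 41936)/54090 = 939869632/27045= 2^6*3^( - 2 ) * 5^( - 1 )*13^1*431^1*601^(- 1 )*2621^1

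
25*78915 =1972875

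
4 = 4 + 0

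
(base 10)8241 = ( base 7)33012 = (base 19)13FE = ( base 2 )10000000110001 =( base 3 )102022020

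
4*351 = 1404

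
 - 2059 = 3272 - 5331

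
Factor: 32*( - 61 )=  - 1952 = - 2^5*61^1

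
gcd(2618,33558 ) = 238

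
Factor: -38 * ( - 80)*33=2^5*3^1*5^1*11^1*19^1 = 100320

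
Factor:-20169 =  -  3^5*83^1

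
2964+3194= 6158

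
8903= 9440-537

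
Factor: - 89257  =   - 7^1*41^1 * 311^1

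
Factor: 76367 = 76367^1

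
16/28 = 4/7 = 0.57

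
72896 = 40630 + 32266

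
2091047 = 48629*43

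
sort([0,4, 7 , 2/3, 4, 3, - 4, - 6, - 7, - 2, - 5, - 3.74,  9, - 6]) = [ - 7,-6, - 6, - 5, - 4, - 3.74,-2,  0, 2/3,3, 4, 4 , 7, 9]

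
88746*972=86261112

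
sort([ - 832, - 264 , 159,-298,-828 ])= [ - 832, - 828, -298,-264,  159]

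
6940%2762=1416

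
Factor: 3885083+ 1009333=2^4*3^2*41^1 * 829^1=4894416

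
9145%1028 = 921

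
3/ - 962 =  - 3/962 = -  0.00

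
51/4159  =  51/4159 = 0.01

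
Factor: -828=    - 2^2*3^2*23^1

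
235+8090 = 8325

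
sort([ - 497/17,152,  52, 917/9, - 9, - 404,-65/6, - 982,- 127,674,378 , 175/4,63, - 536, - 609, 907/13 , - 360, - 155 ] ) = [ - 982,-609 , - 536, - 404, - 360, - 155, - 127 , - 497/17, - 65/6, - 9,175/4,52,63 , 907/13,917/9, 152, 378,674]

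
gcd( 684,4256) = 76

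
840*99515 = 83592600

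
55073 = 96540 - 41467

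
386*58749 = 22677114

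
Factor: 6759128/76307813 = 2^3*23^(-1 )* 1091^(- 1 )*3041^( - 1)*844891^1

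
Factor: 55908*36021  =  2013862068 = 2^2*3^3*1553^1*12007^1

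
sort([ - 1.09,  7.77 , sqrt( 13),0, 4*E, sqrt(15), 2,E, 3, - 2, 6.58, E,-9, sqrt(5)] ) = [- 9,-2,-1.09,0,  2, sqrt(5),  E,E,3,sqrt( 13), sqrt(15), 6.58,7.77, 4*E ]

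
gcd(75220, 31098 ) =2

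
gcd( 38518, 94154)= 2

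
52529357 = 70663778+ - 18134421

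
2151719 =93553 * 23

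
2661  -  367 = 2294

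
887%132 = 95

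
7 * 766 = 5362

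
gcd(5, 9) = 1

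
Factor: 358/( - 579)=-2^1*3^( - 1 )*179^1*193^(-1 ) 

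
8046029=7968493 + 77536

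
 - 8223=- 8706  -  -483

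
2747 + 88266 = 91013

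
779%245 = 44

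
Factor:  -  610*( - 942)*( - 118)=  - 67805160  =  - 2^3*3^1*5^1*59^1*61^1*157^1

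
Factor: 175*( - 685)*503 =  - 60297125 = - 5^3*7^1 * 137^1*503^1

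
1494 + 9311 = 10805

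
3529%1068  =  325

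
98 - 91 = 7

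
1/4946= 1/4946=0.00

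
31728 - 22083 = 9645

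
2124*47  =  99828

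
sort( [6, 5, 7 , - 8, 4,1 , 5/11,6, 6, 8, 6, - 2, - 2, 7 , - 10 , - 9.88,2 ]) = [ - 10 , - 9.88, - 8, - 2, - 2,5/11,  1, 2,4, 5, 6 , 6, 6, 6 , 7, 7, 8 ] 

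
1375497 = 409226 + 966271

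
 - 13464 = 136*( -99)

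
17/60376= 17/60376 = 0.00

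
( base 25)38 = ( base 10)83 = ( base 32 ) 2j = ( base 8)123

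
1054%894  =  160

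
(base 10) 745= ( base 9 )1017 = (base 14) 3b3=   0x2E9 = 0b1011101001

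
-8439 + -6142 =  - 14581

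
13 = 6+7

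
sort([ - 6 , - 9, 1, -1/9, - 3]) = [-9,-6, - 3 , - 1/9,  1] 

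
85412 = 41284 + 44128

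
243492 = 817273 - 573781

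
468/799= 468/799 = 0.59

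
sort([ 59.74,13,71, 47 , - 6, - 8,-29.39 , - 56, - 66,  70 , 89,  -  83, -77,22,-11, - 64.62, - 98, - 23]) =[ - 98, - 83,-77 , - 66,- 64.62, - 56, - 29.39,-23,-11, - 8, - 6,  13,22, 47,59.74, 70,71, 89] 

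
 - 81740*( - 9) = 735660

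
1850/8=231+1/4 = 231.25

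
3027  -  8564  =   - 5537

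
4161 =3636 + 525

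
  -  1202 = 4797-5999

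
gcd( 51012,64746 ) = 1962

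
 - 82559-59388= - 141947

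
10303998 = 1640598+8663400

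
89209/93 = 89209/93 = 959.24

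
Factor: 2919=3^1*7^1 * 139^1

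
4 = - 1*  ( - 4 )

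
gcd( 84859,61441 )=1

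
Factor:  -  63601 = -63601^1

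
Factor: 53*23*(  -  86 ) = -104834= - 2^1*23^1*43^1*53^1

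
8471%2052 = 263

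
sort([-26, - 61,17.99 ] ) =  [ - 61,-26, 17.99 ]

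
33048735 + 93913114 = 126961849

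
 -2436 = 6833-9269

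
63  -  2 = 61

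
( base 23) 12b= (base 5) 4321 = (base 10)586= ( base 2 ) 1001001010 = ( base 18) 1EA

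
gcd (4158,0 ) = 4158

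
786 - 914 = - 128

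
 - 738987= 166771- 905758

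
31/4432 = 31/4432 = 0.01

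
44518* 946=42114028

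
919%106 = 71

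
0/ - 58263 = 0/1 =- 0.00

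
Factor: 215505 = 3^2*5^1*4789^1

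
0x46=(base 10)70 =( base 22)34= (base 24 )2m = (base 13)55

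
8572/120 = 2143/30 = 71.43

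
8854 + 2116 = 10970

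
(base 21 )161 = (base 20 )188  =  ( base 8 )1070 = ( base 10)568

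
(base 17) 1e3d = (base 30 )a0n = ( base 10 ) 9023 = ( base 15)2A18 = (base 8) 21477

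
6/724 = 3/362 = 0.01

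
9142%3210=2722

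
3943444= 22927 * 172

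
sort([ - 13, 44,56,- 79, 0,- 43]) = [ - 79,-43,-13, 0, 44 , 56 ] 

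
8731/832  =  10 +411/832  =  10.49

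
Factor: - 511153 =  - 511153^1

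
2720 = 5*544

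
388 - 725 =-337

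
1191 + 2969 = 4160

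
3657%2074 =1583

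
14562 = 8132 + 6430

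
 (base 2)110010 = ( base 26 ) 1O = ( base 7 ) 101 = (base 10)50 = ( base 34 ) 1g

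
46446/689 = 46446/689 = 67.41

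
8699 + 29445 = 38144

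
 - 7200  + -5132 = - 12332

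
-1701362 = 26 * ( - 65437 )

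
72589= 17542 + 55047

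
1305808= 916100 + 389708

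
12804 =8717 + 4087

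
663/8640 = 221/2880=0.08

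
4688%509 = 107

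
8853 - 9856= - 1003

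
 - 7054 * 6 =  - 42324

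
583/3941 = 583/3941 = 0.15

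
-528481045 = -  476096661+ - 52384384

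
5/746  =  5/746  =  0.01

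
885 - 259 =626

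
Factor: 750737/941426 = 2^(- 1) * 13^1*43^1*79^1*27689^(  -  1) = 44161/55378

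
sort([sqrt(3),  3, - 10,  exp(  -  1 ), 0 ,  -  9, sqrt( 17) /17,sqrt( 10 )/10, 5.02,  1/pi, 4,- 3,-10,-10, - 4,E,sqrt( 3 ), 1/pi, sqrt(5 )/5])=[ -10, - 10, - 10, - 9, - 4, - 3,0,sqrt(17)/17 , sqrt( 10)/10, 1/pi,1/pi,exp(  -  1 ), sqrt( 5 )/5, sqrt( 3 ), sqrt (3) , E,3,4, 5.02] 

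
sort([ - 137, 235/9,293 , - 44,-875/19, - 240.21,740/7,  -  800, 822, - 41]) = [ - 800 ,-240.21 , - 137, - 875/19, - 44,-41, 235/9, 740/7, 293, 822 ]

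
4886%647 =357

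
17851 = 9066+8785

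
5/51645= 1/10329 = 0.00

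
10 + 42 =52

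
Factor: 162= 2^1*3^4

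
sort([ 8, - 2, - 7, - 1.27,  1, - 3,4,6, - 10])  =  [ - 10,-7, - 3,-2, - 1.27,1, 4,6,8 ] 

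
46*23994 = 1103724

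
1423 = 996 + 427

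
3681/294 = 1227/98 = 12.52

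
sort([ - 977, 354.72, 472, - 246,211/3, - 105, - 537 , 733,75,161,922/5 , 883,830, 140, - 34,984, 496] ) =[ - 977,  -  537, - 246, - 105 ,- 34,211/3,75,140, 161, 922/5,354.72, 472, 496 , 733,830,883, 984]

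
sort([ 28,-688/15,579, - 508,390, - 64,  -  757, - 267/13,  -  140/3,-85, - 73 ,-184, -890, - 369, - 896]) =[ - 896,-890, - 757 ,-508,-369, - 184,-85, - 73,-64, - 140/3,  -  688/15,-267/13, 28, 390, 579]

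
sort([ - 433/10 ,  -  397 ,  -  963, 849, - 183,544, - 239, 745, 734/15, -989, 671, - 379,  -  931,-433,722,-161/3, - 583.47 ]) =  [-989, - 963, - 931, - 583.47, - 433, - 397,-379, - 239,-183, - 161/3, - 433/10,734/15,544, 671, 722, 745, 849 ] 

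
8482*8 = 67856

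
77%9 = 5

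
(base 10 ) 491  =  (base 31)fq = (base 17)1bf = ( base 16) 1eb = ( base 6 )2135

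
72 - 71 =1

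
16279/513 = 16279/513 = 31.73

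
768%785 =768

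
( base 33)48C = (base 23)8h9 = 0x1218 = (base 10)4632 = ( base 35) 3rc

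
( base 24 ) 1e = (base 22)1g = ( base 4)212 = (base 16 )26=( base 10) 38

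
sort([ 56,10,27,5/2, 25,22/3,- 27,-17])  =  [ - 27, - 17, 5/2 , 22/3,10,25,27,56]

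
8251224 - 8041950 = 209274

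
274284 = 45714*6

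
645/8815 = 3/41 =0.07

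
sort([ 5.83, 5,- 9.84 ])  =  [ -9.84,5,5.83 ] 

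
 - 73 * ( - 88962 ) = 6494226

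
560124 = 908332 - 348208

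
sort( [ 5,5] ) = [5, 5 ] 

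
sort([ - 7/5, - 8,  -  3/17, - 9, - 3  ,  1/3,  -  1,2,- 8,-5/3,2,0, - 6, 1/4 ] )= [ - 9, - 8, - 8, - 6, - 3,-5/3, - 7/5, - 1,-3/17,0,1/4, 1/3,  2 , 2 ] 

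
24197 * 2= 48394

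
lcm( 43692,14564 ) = 43692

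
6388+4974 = 11362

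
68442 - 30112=38330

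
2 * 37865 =75730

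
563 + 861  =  1424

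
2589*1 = 2589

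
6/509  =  6/509 = 0.01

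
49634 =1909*26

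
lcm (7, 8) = 56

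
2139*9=19251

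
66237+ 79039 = 145276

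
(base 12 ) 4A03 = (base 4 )2002203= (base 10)8355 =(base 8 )20243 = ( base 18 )17E3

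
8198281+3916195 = 12114476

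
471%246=225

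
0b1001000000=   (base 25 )n1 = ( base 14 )2D2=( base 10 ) 576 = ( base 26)m4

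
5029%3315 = 1714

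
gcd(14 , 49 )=7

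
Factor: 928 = 2^5*29^1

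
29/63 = 29/63 = 0.46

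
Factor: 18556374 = 2^1 * 3^1 *3092729^1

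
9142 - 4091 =5051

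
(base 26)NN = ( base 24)11l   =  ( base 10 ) 621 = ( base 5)4441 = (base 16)26D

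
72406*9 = 651654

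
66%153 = 66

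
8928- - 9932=18860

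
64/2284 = 16/571= 0.03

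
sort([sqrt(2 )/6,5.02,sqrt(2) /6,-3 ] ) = [- 3,sqrt( 2 ) /6, sqrt( 2 )/6,5.02 ] 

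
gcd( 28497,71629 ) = 1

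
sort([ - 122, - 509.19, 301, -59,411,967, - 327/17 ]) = [ - 509.19, - 122 ,-59, - 327/17, 301, 411,967]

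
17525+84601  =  102126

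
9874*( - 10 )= -98740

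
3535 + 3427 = 6962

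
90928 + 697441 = 788369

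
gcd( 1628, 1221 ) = 407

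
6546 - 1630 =4916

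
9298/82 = 113+16/41 = 113.39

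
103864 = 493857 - 389993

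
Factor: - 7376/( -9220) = 4/5 = 2^2* 5^( - 1 ) 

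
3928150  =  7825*502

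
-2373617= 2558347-4931964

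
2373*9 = 21357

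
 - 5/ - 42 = 5/42 = 0.12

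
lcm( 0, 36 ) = 0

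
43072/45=43072/45 = 957.16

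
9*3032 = 27288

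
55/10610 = 11/2122 = 0.01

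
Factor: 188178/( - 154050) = - 5^( - 2)*13^(- 1 ) * 397^1 = - 397/325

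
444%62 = 10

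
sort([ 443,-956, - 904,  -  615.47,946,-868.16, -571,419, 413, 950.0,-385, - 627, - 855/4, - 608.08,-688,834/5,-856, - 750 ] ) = [ - 956, - 904, - 868.16 , - 856 , - 750,-688 , - 627, - 615.47,-608.08,  -  571,  -  385,-855/4,834/5,413,419,  443,946 , 950.0] 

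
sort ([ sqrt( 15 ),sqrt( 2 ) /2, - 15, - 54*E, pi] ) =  [ - 54*E, - 15, sqrt ( 2) /2, pi,sqrt(15 ) ]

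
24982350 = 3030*8245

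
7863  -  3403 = 4460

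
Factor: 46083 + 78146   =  7^1*17747^1 = 124229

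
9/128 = 9/128 = 0.07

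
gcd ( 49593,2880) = 3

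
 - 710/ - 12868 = 355/6434  =  0.06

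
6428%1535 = 288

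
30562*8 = 244496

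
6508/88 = 73 + 21/22 = 73.95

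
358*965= 345470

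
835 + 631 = 1466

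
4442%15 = 2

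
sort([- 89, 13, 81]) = [ - 89 , 13,81]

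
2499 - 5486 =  - 2987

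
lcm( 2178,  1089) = 2178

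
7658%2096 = 1370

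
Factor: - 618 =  - 2^1*3^1*103^1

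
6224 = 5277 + 947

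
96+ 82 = 178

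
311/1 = 311=311.00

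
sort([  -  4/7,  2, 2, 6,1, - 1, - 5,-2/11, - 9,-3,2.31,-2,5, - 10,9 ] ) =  [-10, - 9,-5,-3, - 2, - 1, - 4/7, - 2/11,  1 , 2,  2, 2.31,5,6, 9] 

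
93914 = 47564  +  46350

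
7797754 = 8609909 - 812155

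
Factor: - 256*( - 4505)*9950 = 2^9*5^3*17^1*53^1*199^1 =11475136000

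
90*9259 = 833310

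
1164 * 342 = 398088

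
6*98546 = 591276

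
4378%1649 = 1080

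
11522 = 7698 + 3824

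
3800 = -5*( - 760)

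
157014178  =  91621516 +65392662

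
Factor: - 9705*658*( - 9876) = 2^3*3^2*5^1*7^1* 47^1*647^1*823^1 = 63067049640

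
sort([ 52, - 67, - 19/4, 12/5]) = [ - 67, - 19/4, 12/5, 52] 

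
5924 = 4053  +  1871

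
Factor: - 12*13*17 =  - 2652 = - 2^2*3^1*13^1*17^1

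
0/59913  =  0 = 0.00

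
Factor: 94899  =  3^1 * 7^1*4519^1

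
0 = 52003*0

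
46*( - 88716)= - 4080936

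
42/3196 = 21/1598 = 0.01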